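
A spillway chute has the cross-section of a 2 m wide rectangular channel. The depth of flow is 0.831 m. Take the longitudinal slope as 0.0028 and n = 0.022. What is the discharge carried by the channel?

Flow area A = b·y = 2 × 0.831 = 1.662 m². Wetted perimeter P = b + 2y = 2 + 2×0.831 = 3.662 m.
Hydraulic radius R = A/P = 1.662/3.662 = 0.4539 m.
Manning's equation: Q = (1/n) A R^(2/3) S^(1/2) = (1/0.022) × 1.662 × 0.4539^(2/3) × 0.0028^(1/2) = 2.36 m³/s.

Q = 2.36 m³/s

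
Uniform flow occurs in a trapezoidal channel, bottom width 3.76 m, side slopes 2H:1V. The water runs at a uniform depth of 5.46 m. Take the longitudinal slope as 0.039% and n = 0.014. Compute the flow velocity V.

V = 2.83 m/s

With bottom width b = 3.76 m and side slope z = 2: A = (b + zy)y = (3.76 + 2×5.46)×5.46 = 80.15 m²; P = b + 2y√(1+z²) = 3.76 + 2×5.46×2.236 = 28.18 m.
Hydraulic radius R = A/P = 80.15/28.18 = 2.845 m.
From Manning's equation, V = (1/n) R^(2/3) S^(1/2) = (1/0.014) × 2.845^(2/3) × 0.00039^(1/2) = 2.83 m/s.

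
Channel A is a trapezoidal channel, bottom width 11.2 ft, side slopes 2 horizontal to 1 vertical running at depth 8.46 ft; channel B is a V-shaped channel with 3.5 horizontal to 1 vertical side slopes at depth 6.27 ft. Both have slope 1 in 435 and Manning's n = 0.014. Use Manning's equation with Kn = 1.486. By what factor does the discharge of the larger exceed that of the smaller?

2.37

Channel A: With bottom width b = 11.2 ft and side slope z = 2: A = (b + zy)y = (11.2 + 2×8.46)×8.46 = 237.9 ft²; P = b + 2y√(1+z²) = 11.2 + 2×8.46×2.236 = 49.03 ft. Hydraulic radius R = A/P = 237.9/49.03 = 4.852 ft. Q_A = (1.486/0.014)·237.9·4.852^(2/3)·√0.002299 = 3470 ft³/s.
Channel B: For a triangular section with side slope z = 3.5: A = zy² = 3.5×6.27² = 137.6 ft²; P = 2y√(1+z²) = 2×6.27×3.64 = 45.65 ft. Hydraulic radius R = A/P = 137.6/45.65 = 3.014 ft. Q_B = (1.486/0.014)·137.6·3.014^(2/3)·√0.002299 = 1461 ft³/s.
The larger discharge is 3470 ft³/s and the smaller is 1461 ft³/s; the ratio is 2.37.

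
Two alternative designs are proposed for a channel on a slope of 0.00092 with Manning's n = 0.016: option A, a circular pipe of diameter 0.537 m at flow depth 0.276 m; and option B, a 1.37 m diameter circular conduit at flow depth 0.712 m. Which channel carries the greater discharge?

channel B

Channel A: For a circular section of diameter D = 0.537 m at depth y = 0.276 m, the central angle is θ = 2 arccos(1 − 2y/D) = 3.197 rad. Then A = (D²/8)(θ − sin θ) = 0.1173 m² and P = Dθ/2 = 0.8585 m. Hydraulic radius R = A/P = 0.1173/0.8585 = 0.1366 m. Q_A = (1/0.016)·0.1173·0.1366^(2/3)·√0.00092 = 0.05896 m³/s.
Channel B: For a circular section of diameter D = 1.37 m at depth y = 0.712 m, the central angle is θ = 2 arccos(1 − 2y/D) = 3.22 rad. Then A = (D²/8)(θ − sin θ) = 0.774 m² and P = Dθ/2 = 2.206 m. Hydraulic radius R = A/P = 0.774/2.206 = 0.3509 m. Q_B = (1/0.016)·0.774·0.3509^(2/3)·√0.00092 = 0.73 m³/s.
Q_A = 0.05896 m³/s vs Q_B = 0.73 m³/s, so channel B carries more.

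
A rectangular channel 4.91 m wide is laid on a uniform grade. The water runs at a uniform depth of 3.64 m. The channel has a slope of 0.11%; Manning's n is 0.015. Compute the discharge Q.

Flow area A = b·y = 4.91 × 3.64 = 17.87 m². Wetted perimeter P = b + 2y = 4.91 + 2×3.64 = 12.19 m.
Hydraulic radius R = A/P = 17.87/12.19 = 1.466 m.
Manning's equation: Q = (1/n) A R^(2/3) S^(1/2) = (1/0.015) × 17.87 × 1.466^(2/3) × 0.0011^(1/2) = 51 m³/s.

Q = 51 m³/s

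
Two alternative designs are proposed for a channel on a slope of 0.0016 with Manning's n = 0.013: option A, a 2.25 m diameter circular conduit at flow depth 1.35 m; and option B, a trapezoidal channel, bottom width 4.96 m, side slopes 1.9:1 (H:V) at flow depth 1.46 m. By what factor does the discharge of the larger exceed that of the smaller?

Channel A: For a circular section of diameter D = 2.25 m at depth y = 1.35 m, the central angle is θ = 2 arccos(1 − 2y/D) = 3.544 rad. Then A = (D²/8)(θ − sin θ) = 2.491 m² and P = Dθ/2 = 3.987 m. Hydraulic radius R = A/P = 2.491/3.987 = 0.6247 m. Q_A = (1/0.013)·2.491·0.6247^(2/3)·√0.0016 = 5.601 m³/s.
Channel B: With bottom width b = 4.96 m and side slope z = 1.9: A = (b + zy)y = (4.96 + 1.9×1.46)×1.46 = 11.29 m²; P = b + 2y√(1+z²) = 4.96 + 2×1.46×2.147 = 11.23 m. Hydraulic radius R = A/P = 11.29/11.23 = 1.006 m. Q_B = (1/0.013)·11.29·1.006^(2/3)·√0.0016 = 34.87 m³/s.
The larger discharge is 34.87 m³/s and the smaller is 5.601 m³/s; the ratio is 6.23.

6.23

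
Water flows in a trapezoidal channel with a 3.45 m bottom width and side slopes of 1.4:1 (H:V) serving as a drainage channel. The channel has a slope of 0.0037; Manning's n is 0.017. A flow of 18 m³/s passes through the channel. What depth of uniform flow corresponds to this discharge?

Manning's equation rearranged: A R^(2/3) = nQ / (1·√S) = 0.017 × 18 / (√0.0037) = 5.031.
At y = 1.26 m: A R^(2/3) = 5.866 — over.
At y = 0.958 m: A R^(2/3) = 3.551 — short.
At y = 1.16 m: A R^(2/3) = 5.034 — matches.

y_n = 1.16 m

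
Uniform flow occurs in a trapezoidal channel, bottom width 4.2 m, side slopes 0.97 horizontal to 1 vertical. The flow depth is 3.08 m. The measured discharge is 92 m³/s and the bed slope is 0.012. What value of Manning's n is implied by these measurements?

With bottom width b = 4.2 m and side slope z = 0.97: A = (b + zy)y = (4.2 + 0.97×3.08)×3.08 = 22.14 m²; P = b + 2y√(1+z²) = 4.2 + 2×3.08×1.393 = 12.78 m.
Hydraulic radius R = A/P = 22.14/12.78 = 1.732 m.
Rearranging Manning's equation: n = (1/Q) A R^(2/3) S^(1/2) = (1/92) × 22.14 × 1.732^(2/3) × √0.012 = 0.038.

n = 0.038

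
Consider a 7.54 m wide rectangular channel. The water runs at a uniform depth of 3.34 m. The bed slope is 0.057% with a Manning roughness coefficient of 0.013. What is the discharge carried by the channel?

Flow area A = b·y = 7.54 × 3.34 = 25.18 m². Wetted perimeter P = b + 2y = 7.54 + 2×3.34 = 14.22 m.
Hydraulic radius R = A/P = 25.18/14.22 = 1.771 m.
Manning's equation: Q = (1/n) A R^(2/3) S^(1/2) = (1/0.013) × 25.18 × 1.771^(2/3) × 0.00057^(1/2) = 67.7 m³/s.

Q = 67.7 m³/s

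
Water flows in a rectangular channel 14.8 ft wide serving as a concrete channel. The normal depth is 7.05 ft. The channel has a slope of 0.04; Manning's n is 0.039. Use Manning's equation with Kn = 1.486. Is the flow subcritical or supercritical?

supercritical

Flow area A = b·y = 14.8 × 7.05 = 104.3 ft². Wetted perimeter P = b + 2y = 14.8 + 2×7.05 = 28.9 ft.
Hydraulic radius R = A/P = 104.3/28.9 = 3.61 ft.
V = (1.486/n) R^(2/3) √S = (1.486/0.039) × 3.61^(2/3) × √0.04 = 17.93 ft/s. Hydraulic depth D_h = A/T = 104.3/14.8 = 7.05 ft.
Froude number Fr = V/√(g·D_h) = 17.93/√(32.2×7.05) = 1.19, which is greater than 1, so the flow is supercritical.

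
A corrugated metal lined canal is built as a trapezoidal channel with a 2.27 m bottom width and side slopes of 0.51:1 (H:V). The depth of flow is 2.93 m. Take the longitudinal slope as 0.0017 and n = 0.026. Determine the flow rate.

With bottom width b = 2.27 m and side slope z = 0.51: A = (b + zy)y = (2.27 + 0.51×2.93)×2.93 = 11.03 m²; P = b + 2y√(1+z²) = 2.27 + 2×2.93×1.123 = 8.848 m.
Hydraulic radius R = A/P = 11.03/8.848 = 1.247 m.
Manning's equation: Q = (1/n) A R^(2/3) S^(1/2) = (1/0.026) × 11.03 × 1.247^(2/3) × 0.0017^(1/2) = 20.3 m³/s.

Q = 20.3 m³/s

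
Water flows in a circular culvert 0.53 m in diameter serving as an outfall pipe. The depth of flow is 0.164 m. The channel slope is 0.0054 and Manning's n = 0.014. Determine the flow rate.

For a circular section of diameter D = 0.53 m at depth y = 0.164 m, the central angle is θ = 2 arccos(1 − 2y/D) = 2.36 rad. Then A = (D²/8)(θ − sin θ) = 0.0581 m² and P = Dθ/2 = 0.6253 m.
Hydraulic radius R = A/P = 0.0581/0.6253 = 0.09293 m.
Manning's equation: Q = (1/n) A R^(2/3) S^(1/2) = (1/0.014) × 0.0581 × 0.09293^(2/3) × 0.0054^(1/2) = 0.0626 m³/s.

Q = 0.0626 m³/s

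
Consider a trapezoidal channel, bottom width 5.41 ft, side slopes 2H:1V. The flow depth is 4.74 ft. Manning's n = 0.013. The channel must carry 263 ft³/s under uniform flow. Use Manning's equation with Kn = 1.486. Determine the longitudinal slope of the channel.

S = 0.000289

With bottom width b = 5.41 ft and side slope z = 2: A = (b + zy)y = (5.41 + 2×4.74)×4.74 = 70.58 ft²; P = b + 2y√(1+z²) = 5.41 + 2×4.74×2.236 = 26.61 ft.
Hydraulic radius R = A/P = 70.58/26.61 = 2.653 ft.
From Manning's equation, S = [nQ / (1.486 A R^(2/3))]² = [0.013 × 263 / (1.486 × 70.58 × 2.653^(2/3))]² = 0.000289.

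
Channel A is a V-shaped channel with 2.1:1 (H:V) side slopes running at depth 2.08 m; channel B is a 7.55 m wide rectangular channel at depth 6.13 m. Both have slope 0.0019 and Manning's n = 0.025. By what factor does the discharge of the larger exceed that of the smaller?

Channel A: For a triangular section with side slope z = 2.1: A = zy² = 2.1×2.08² = 9.085 m²; P = 2y√(1+z²) = 2×2.08×2.326 = 9.676 m. Hydraulic radius R = A/P = 9.085/9.676 = 0.939 m. Q_A = (1/0.025)·9.085·0.939^(2/3)·√0.0019 = 15.19 m³/s.
Channel B: Flow area A = b·y = 7.55 × 6.13 = 46.28 m². Wetted perimeter P = b + 2y = 7.55 + 2×6.13 = 19.81 m. Hydraulic radius R = A/P = 46.28/19.81 = 2.336 m. Q_B = (1/0.025)·46.28·2.336^(2/3)·√0.0019 = 142.1 m³/s.
The larger discharge is 142.1 m³/s and the smaller is 15.19 m³/s; the ratio is 9.35.

9.35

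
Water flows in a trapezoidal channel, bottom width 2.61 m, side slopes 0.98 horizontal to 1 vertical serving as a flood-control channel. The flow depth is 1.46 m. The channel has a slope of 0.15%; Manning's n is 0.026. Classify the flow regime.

With bottom width b = 2.61 m and side slope z = 0.98: A = (b + zy)y = (2.61 + 0.98×1.46)×1.46 = 5.9 m²; P = b + 2y√(1+z²) = 2.61 + 2×1.46×1.4 = 6.698 m.
Hydraulic radius R = A/P = 5.9/6.698 = 0.8807 m.
V = (1/n) R^(2/3) √S = (1/0.026) × 0.8807^(2/3) × √0.0015 = 1.369 m/s. Hydraulic depth D_h = A/T = 5.9/5.472 = 1.078 m.
Froude number Fr = V/√(g·D_h) = 1.369/√(9.81×1.078) = 0.421, which is less than 1, so the flow is subcritical.

subcritical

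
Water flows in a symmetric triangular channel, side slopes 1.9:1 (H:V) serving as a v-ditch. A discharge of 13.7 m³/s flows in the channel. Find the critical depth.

At critical depth, Q² T / (g A³) = 1, i.e. A³/T = Q²/g = 13.7²/9.81 = 19.13.
Trying y = 1.8 m: A³/T = 34.11 — high.
Trying y = 1.38 m: A³/T = 9.034 — low.
Trying y = 1.6 m: A³/T = 18.93 — matches.

y_c = 1.6 m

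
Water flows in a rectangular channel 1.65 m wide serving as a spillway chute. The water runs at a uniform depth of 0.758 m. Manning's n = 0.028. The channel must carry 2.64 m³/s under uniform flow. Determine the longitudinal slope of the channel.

S = 0.0121

Flow area A = b·y = 1.65 × 0.758 = 1.251 m². Wetted perimeter P = b + 2y = 1.65 + 2×0.758 = 3.166 m.
Hydraulic radius R = A/P = 1.251/3.166 = 0.395 m.
From Manning's equation, S = [nQ / (1 A R^(2/3))]² = [0.028 × 2.64 / (1 × 1.251 × 0.395^(2/3))]² = 0.0121.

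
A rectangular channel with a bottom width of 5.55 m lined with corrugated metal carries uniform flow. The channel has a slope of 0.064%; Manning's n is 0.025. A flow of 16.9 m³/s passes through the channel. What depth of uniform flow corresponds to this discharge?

Manning's equation rearranged: A R^(2/3) = nQ / (1·√S) = 0.025 × 16.9 / (√0.00064) = 16.7.
Try y = 1.83 m: A R^(2/3) = 10.84 — short.
Try y = 2.92 m: A R^(2/3) = 20.5 — over.
Try y = 2.51 m: A R^(2/3) = 16.75 — close enough.

y_n = 2.51 m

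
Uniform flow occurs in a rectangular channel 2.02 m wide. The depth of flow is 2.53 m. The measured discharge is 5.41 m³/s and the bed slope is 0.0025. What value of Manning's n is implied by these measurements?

n = 0.038

Flow area A = b·y = 2.02 × 2.53 = 5.111 m². Wetted perimeter P = b + 2y = 2.02 + 2×2.53 = 7.08 m.
Hydraulic radius R = A/P = 5.111/7.08 = 0.7218 m.
Rearranging Manning's equation: n = (1/Q) A R^(2/3) S^(1/2) = (1/5.41) × 5.111 × 0.7218^(2/3) × √0.0025 = 0.038.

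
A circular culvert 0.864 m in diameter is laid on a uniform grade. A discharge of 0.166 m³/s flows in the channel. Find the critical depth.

y_c = 0.235 m

At critical depth, Q² T / (g A³) = 1, i.e. A³/T = Q²/g = 0.166²/9.81 = 0.002809.
Trying y = 0.202 m: A³/T = 0.00155 — short.
Trying y = 0.258 m: A³/T = 0.004015 — over.
Trying y = 0.235 m: A³/T = 0.002794 — close enough.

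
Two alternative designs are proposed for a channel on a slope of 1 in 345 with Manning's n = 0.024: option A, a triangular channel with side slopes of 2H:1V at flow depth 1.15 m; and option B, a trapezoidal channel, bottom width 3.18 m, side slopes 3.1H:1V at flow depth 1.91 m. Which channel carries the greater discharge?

Channel A: For a triangular section with side slope z = 2: A = zy² = 2×1.15² = 2.645 m²; P = 2y√(1+z²) = 2×1.15×2.236 = 5.143 m. Hydraulic radius R = A/P = 2.645/5.143 = 0.5143 m. Q_A = (1/0.024)·2.645·0.5143^(2/3)·√0.002899 = 3.809 m³/s.
Channel B: With bottom width b = 3.18 m and side slope z = 3.1: A = (b + zy)y = (3.18 + 3.1×1.91)×1.91 = 17.38 m²; P = b + 2y√(1+z²) = 3.18 + 2×1.91×3.257 = 15.62 m. Hydraulic radius R = A/P = 17.38/15.62 = 1.113 m. Q_B = (1/0.024)·17.38·1.113^(2/3)·√0.002899 = 41.87 m³/s.
Q_A = 3.809 m³/s vs Q_B = 41.87 m³/s, so channel B carries more.

channel B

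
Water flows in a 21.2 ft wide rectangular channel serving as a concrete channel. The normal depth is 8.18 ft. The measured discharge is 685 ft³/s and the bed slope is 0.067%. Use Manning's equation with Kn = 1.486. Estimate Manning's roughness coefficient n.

Flow area A = b·y = 21.2 × 8.18 = 173.4 ft². Wetted perimeter P = b + 2y = 21.2 + 2×8.18 = 37.56 ft.
Hydraulic radius R = A/P = 173.4/37.56 = 4.617 ft.
Rearranging Manning's equation: n = (1.486/Q) A R^(2/3) S^(1/2) = (1.486/685) × 173.4 × 4.617^(2/3) × √0.00067 = 0.027.

n = 0.027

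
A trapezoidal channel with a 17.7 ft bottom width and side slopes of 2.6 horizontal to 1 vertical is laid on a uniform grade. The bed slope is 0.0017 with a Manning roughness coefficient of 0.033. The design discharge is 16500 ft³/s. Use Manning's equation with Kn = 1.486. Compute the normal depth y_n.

y_n = 22.4 ft

Manning's equation rearranged: A R^(2/3) = nQ / (1.486·√S) = 0.033 × 16500 / (1.486 × √0.0017) = 8887.
At y = 25 ft: A R^(2/3) = 11530 — high.
At y = 16.7 ft: A R^(2/3) = 4487 — low.
At y = 22.4 ft: A R^(2/3) = 8885 — ≈ 8887.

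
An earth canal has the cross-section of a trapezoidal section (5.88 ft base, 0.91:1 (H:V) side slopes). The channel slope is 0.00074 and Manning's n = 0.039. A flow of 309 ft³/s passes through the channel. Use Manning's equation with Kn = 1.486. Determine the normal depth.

y_n = 8.58 ft

Manning's equation rearranged: A R^(2/3) = nQ / (1.486·√S) = 0.039 × 309 / (1.486 × √0.00074) = 298.1.
Try y = 9.6 ft: A R^(2/3) = 377.2 — too large.
Try y = 7.33 ft: A R^(2/3) = 215.3 — too small.
Try y = 8.58 ft: A R^(2/3) = 297.8 — matches.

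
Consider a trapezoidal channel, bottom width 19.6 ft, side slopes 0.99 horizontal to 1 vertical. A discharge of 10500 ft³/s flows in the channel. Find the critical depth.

At critical depth, Q² T / (g A³) = 1, i.e. A³/T = Q²/g = 10500²/32.2 = 3424000.
Trying y = 17.6 ft: A³/T = 5082000 — too large.
Trying y = 12.6 ft: A³/T = 1482000 — too small.
Trying y = 15.8 ft: A³/T = 3393000 — ≈ 3424000.

y_c = 15.8 ft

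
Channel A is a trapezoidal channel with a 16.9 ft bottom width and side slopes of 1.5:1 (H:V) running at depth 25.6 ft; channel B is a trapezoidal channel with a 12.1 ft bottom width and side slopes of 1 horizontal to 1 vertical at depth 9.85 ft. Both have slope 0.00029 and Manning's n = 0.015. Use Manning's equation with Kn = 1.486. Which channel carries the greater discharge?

channel A

Channel A: With bottom width b = 16.9 ft and side slope z = 1.5: A = (b + zy)y = (16.9 + 1.5×25.6)×25.6 = 1416 ft²; P = b + 2y√(1+z²) = 16.9 + 2×25.6×1.803 = 109.2 ft. Hydraulic radius R = A/P = 1416/109.2 = 12.96 ft. Q_A = (1.486/0.015)·1416·12.96^(2/3)·√0.00029 = 13180 ft³/s.
Channel B: With bottom width b = 12.1 ft and side slope z = 1: A = (b + zy)y = (12.1 + 1×9.85)×9.85 = 216.2 ft²; P = b + 2y√(1+z²) = 12.1 + 2×9.85×1.414 = 39.96 ft. Hydraulic radius R = A/P = 216.2/39.96 = 5.411 ft. Q_B = (1.486/0.015)·216.2·5.411^(2/3)·√0.00029 = 1124 ft³/s.
Q_A = 13180 ft³/s vs Q_B = 1124 ft³/s, so channel A carries more.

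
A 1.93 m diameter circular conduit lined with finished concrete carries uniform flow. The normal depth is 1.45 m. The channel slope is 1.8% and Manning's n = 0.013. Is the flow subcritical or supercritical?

For a circular section of diameter D = 1.93 m at depth y = 1.45 m, the central angle is θ = 2 arccos(1 − 2y/D) = 4.195 rad. Then A = (D²/8)(θ − sin θ) = 2.358 m² and P = Dθ/2 = 4.048 m.
Hydraulic radius R = A/P = 2.358/4.048 = 0.5825 m.
V = (1/n) R^(2/3) √S = (1/0.013) × 0.5825^(2/3) × √0.018 = 7.198 m/s. Hydraulic depth D_h = A/T = 2.358/1.669 = 1.413 m.
Froude number Fr = V/√(g·D_h) = 7.198/√(9.81×1.413) = 1.93, which is greater than 1, so the flow is supercritical.

supercritical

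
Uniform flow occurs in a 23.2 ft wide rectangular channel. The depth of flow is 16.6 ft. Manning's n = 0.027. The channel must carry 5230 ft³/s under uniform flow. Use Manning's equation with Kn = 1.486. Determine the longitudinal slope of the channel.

S = 0.0047

Flow area A = b·y = 23.2 × 16.6 = 385.1 ft². Wetted perimeter P = b + 2y = 23.2 + 2×16.6 = 56.4 ft.
Hydraulic radius R = A/P = 385.1/56.4 = 6.828 ft.
From Manning's equation, S = [nQ / (1.486 A R^(2/3))]² = [0.027 × 5230 / (1.486 × 385.1 × 6.828^(2/3))]² = 0.0047.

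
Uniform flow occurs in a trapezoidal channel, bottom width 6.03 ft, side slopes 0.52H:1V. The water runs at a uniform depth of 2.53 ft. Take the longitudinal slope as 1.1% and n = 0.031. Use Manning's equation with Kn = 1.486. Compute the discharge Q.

With bottom width b = 6.03 ft and side slope z = 0.52: A = (b + zy)y = (6.03 + 0.52×2.53)×2.53 = 18.58 ft²; P = b + 2y√(1+z²) = 6.03 + 2×2.53×1.127 = 11.73 ft.
Hydraulic radius R = A/P = 18.58/11.73 = 1.584 ft.
Manning's equation: Q = (1.486/n) A R^(2/3) S^(1/2) = (1.486/0.031) × 18.58 × 1.584^(2/3) × 0.011^(1/2) = 127 ft³/s.

Q = 127 ft³/s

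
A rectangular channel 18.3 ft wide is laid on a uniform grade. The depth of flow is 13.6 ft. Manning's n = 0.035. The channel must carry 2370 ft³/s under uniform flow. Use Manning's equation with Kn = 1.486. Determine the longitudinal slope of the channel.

S = 0.00522

Flow area A = b·y = 18.3 × 13.6 = 248.9 ft². Wetted perimeter P = b + 2y = 18.3 + 2×13.6 = 45.5 ft.
Hydraulic radius R = A/P = 248.9/45.5 = 5.47 ft.
From Manning's equation, S = [nQ / (1.486 A R^(2/3))]² = [0.035 × 2370 / (1.486 × 248.9 × 5.47^(2/3))]² = 0.00522.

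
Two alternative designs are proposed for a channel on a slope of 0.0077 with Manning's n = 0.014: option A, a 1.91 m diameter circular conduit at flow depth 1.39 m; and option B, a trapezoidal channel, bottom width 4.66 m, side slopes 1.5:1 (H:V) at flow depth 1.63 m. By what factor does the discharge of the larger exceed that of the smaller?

Channel A: For a circular section of diameter D = 1.91 m at depth y = 1.39 m, the central angle is θ = 2 arccos(1 − 2y/D) = 4.087 rad. Then A = (D²/8)(θ − sin θ) = 2.234 m² and P = Dθ/2 = 3.904 m. Hydraulic radius R = A/P = 2.234/3.904 = 0.5722 m. Q_A = (1/0.014)·2.234·0.5722^(2/3)·√0.0077 = 9.65 m³/s.
Channel B: With bottom width b = 4.66 m and side slope z = 1.5: A = (b + zy)y = (4.66 + 1.5×1.63)×1.63 = 11.58 m²; P = b + 2y√(1+z²) = 4.66 + 2×1.63×1.803 = 10.54 m. Hydraulic radius R = A/P = 11.58/10.54 = 1.099 m. Q_B = (1/0.014)·11.58·1.099^(2/3)·√0.0077 = 77.31 m³/s.
The larger discharge is 77.31 m³/s and the smaller is 9.65 m³/s; the ratio is 8.01.

8.01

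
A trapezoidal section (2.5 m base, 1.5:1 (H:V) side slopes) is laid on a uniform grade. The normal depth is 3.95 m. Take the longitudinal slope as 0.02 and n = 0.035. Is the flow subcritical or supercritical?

With bottom width b = 2.5 m and side slope z = 1.5: A = (b + zy)y = (2.5 + 1.5×3.95)×3.95 = 33.28 m²; P = b + 2y√(1+z²) = 2.5 + 2×3.95×1.803 = 16.74 m.
Hydraulic radius R = A/P = 33.28/16.74 = 1.988 m.
V = (1/n) R^(2/3) √S = (1/0.035) × 1.988^(2/3) × √0.02 = 6.388 m/s. Hydraulic depth D_h = A/T = 33.28/14.35 = 2.319 m.
Froude number Fr = V/√(g·D_h) = 6.388/√(9.81×2.319) = 1.34, which is greater than 1, so the flow is supercritical.

supercritical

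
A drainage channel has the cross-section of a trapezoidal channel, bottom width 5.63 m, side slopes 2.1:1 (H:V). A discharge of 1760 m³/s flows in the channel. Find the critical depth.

At critical depth, Q² T / (g A³) = 1, i.e. A³/T = Q²/g = 1760²/9.81 = 315800.
Try y = 11.7 m: A³/T = 805400 — too large.
Try y = 8.03 m: A³/T = 149700 — too small.
Try y = 9.5 m: A³/T = 315200 — matches.

y_c = 9.5 m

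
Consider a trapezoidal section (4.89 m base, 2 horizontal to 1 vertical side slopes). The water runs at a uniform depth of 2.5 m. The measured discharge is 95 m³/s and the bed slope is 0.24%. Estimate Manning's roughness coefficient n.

With bottom width b = 4.89 m and side slope z = 2: A = (b + zy)y = (4.89 + 2×2.5)×2.5 = 24.73 m²; P = b + 2y√(1+z²) = 4.89 + 2×2.5×2.236 = 16.07 m.
Hydraulic radius R = A/P = 24.73/16.07 = 1.539 m.
Rearranging Manning's equation: n = (1/Q) A R^(2/3) S^(1/2) = (1/95) × 24.73 × 1.539^(2/3) × √0.0024 = 0.017.

n = 0.017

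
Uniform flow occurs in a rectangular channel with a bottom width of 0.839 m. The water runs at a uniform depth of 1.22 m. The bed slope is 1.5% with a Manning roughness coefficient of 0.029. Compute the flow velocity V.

V = 1.94 m/s

Flow area A = b·y = 0.839 × 1.22 = 1.024 m². Wetted perimeter P = b + 2y = 0.839 + 2×1.22 = 3.279 m.
Hydraulic radius R = A/P = 1.024/3.279 = 0.3122 m.
From Manning's equation, V = (1/n) R^(2/3) S^(1/2) = (1/0.029) × 0.3122^(2/3) × 0.015^(1/2) = 1.94 m/s.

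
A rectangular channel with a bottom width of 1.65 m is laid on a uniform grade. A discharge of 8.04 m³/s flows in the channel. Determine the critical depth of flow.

y_c = 1.34 m

For a rectangular channel, critical depth y_c = (q²/g)^(1/3) where q = Q/b = 8.04/1.65 = 4.873 m²/s.
So y_c = (4.873²/9.81)^(1/3) = 1.34 m.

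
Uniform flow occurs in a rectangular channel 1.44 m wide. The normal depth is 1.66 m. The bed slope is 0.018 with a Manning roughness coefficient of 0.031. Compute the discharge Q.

Flow area A = b·y = 1.44 × 1.66 = 2.39 m². Wetted perimeter P = b + 2y = 1.44 + 2×1.66 = 4.76 m.
Hydraulic radius R = A/P = 2.39/4.76 = 0.5022 m.
Manning's equation: Q = (1/n) A R^(2/3) S^(1/2) = (1/0.031) × 2.39 × 0.5022^(2/3) × 0.018^(1/2) = 6.54 m³/s.

Q = 6.54 m³/s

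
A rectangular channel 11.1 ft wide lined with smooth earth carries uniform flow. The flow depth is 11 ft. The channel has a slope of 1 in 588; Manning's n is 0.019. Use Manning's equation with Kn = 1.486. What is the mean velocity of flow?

Flow area A = b·y = 11.1 × 11 = 122.1 ft². Wetted perimeter P = b + 2y = 11.1 + 2×11 = 33.1 ft.
Hydraulic radius R = A/P = 122.1/33.1 = 3.689 ft.
From Manning's equation, V = (1.486/n) R^(2/3) S^(1/2) = (1.486/0.019) × 3.689^(2/3) × 0.001701^(1/2) = 7.7 ft/s.

V = 7.7 ft/s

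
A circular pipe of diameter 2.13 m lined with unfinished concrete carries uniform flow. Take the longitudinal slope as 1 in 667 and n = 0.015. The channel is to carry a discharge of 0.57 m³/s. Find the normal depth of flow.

Manning's equation rearranged: A R^(2/3) = nQ / (1·√S) = 0.015 × 0.57 / (√0.001499) = 0.2208.
Trying y = 0.367 m: A R^(2/3) = 0.1513 — too small.
Trying y = 0.491 m: A R^(2/3) = 0.2728 — too large.
Trying y = 0.442 m: A R^(2/3) = 0.2209 — ≈ 0.2208.

y_n = 0.442 m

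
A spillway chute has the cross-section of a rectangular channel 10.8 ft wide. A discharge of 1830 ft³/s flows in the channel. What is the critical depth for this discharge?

For a rectangular channel, critical depth y_c = (q²/g)^(1/3) where q = Q/b = 1830/10.8 = 169.4 ft²/s.
So y_c = (169.4²/32.2)^(1/3) = 9.62 ft.

y_c = 9.62 ft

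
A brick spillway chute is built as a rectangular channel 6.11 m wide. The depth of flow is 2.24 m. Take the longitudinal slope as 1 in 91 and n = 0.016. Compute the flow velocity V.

V = 7.77 m/s

Flow area A = b·y = 6.11 × 2.24 = 13.69 m². Wetted perimeter P = b + 2y = 6.11 + 2×2.24 = 10.59 m.
Hydraulic radius R = A/P = 13.69/10.59 = 1.292 m.
From Manning's equation, V = (1/n) R^(2/3) S^(1/2) = (1/0.016) × 1.292^(2/3) × 0.01099^(1/2) = 7.77 m/s.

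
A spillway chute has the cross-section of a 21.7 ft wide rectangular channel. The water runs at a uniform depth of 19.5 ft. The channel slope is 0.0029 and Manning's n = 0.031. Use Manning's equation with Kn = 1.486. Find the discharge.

Q = 3990 ft³/s

Flow area A = b·y = 21.7 × 19.5 = 423.1 ft². Wetted perimeter P = b + 2y = 21.7 + 2×19.5 = 60.7 ft.
Hydraulic radius R = A/P = 423.1/60.7 = 6.971 ft.
Manning's equation: Q = (1.486/n) A R^(2/3) S^(1/2) = (1.486/0.031) × 423.1 × 6.971^(2/3) × 0.0029^(1/2) = 3990 ft³/s.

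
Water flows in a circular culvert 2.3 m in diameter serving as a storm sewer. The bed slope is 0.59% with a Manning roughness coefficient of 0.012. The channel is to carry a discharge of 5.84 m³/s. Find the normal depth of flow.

y_n = 0.891 m

Manning's equation rearranged: A R^(2/3) = nQ / (1·√S) = 0.012 × 5.84 / (√0.0059) = 0.9124.
At y = 0.664 m: A R^(2/3) = 0.5222 — too small.
At y = 1.01 m: A R^(2/3) = 1.146 — too large.
At y = 0.891 m: A R^(2/3) = 0.9128 — close enough.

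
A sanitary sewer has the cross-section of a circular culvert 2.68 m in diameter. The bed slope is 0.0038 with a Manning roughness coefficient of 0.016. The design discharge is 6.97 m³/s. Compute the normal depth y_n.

y_n = 1.21 m

Manning's equation rearranged: A R^(2/3) = nQ / (1·√S) = 0.016 × 6.97 / (√0.0038) = 1.809.
Try y = 1.42 m: A R^(2/3) = 2.38 — high.
Try y = 1.08 m: A R^(2/3) = 1.475 — low.
Try y = 1.21 m: A R^(2/3) = 1.81 — matches.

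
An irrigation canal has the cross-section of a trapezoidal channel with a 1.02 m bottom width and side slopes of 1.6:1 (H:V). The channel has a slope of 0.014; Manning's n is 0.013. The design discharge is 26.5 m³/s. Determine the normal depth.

Manning's equation rearranged: A R^(2/3) = nQ / (1·√S) = 0.013 × 26.5 / (√0.014) = 2.912.
At y = 0.861 m: A R^(2/3) = 1.272 — too small.
At y = 1.26 m: A R^(2/3) = 2.907 — matches.

y_n = 1.26 m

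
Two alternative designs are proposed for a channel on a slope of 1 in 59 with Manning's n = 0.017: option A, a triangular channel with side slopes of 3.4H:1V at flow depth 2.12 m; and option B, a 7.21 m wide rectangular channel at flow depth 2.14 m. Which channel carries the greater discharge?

channel B

Channel A: For a triangular section with side slope z = 3.4: A = zy² = 3.4×2.12² = 15.28 m²; P = 2y√(1+z²) = 2×2.12×3.544 = 15.03 m. Hydraulic radius R = A/P = 15.28/15.03 = 1.017 m. Q_A = (1/0.017)·15.28·1.017^(2/3)·√0.01695 = 118.3 m³/s.
Channel B: Flow area A = b·y = 7.21 × 2.14 = 15.43 m². Wetted perimeter P = b + 2y = 7.21 + 2×2.14 = 11.49 m. Hydraulic radius R = A/P = 15.43/11.49 = 1.343 m. Q_B = (1/0.017)·15.43·1.343^(2/3)·√0.01695 = 143.8 m³/s.
Q_A = 118.3 m³/s vs Q_B = 143.8 m³/s, so channel B carries more.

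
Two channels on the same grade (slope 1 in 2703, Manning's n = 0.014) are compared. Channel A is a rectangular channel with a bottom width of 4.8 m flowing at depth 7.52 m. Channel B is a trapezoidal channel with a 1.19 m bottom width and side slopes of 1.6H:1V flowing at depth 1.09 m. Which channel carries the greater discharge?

Channel A: Flow area A = b·y = 4.8 × 7.52 = 36.1 m². Wetted perimeter P = b + 2y = 4.8 + 2×7.52 = 19.84 m. Hydraulic radius R = A/P = 36.1/19.84 = 1.819 m. Q_A = (1/0.014)·36.1·1.819^(2/3)·√0.00037 = 73.91 m³/s.
Channel B: With bottom width b = 1.19 m and side slope z = 1.6: A = (b + zy)y = (1.19 + 1.6×1.09)×1.09 = 3.198 m²; P = b + 2y√(1+z²) = 1.19 + 2×1.09×1.887 = 5.303 m. Hydraulic radius R = A/P = 3.198/5.303 = 0.603 m. Q_B = (1/0.014)·3.198·0.603^(2/3)·√0.00037 = 3.136 m³/s.
Q_A = 73.91 m³/s vs Q_B = 3.136 m³/s, so channel A carries more.

channel A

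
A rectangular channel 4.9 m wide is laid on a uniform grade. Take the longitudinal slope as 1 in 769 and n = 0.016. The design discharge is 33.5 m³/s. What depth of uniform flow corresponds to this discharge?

Manning's equation rearranged: A R^(2/3) = nQ / (1·√S) = 0.016 × 33.5 / (√0.0013) = 14.86.
Trying y = 1.8 m: A R^(2/3) = 9.04 — short.
Trying y = 2.6 m: A R^(2/3) = 14.87 — close enough.

y_n = 2.6 m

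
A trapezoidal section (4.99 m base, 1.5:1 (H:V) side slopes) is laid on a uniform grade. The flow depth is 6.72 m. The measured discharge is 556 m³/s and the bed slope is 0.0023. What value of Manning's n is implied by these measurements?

n = 0.02

With bottom width b = 4.99 m and side slope z = 1.5: A = (b + zy)y = (4.99 + 1.5×6.72)×6.72 = 101.3 m²; P = b + 2y√(1+z²) = 4.99 + 2×6.72×1.803 = 29.22 m.
Hydraulic radius R = A/P = 101.3/29.22 = 3.466 m.
Rearranging Manning's equation: n = (1/Q) A R^(2/3) S^(1/2) = (1/556) × 101.3 × 3.466^(2/3) × √0.0023 = 0.02.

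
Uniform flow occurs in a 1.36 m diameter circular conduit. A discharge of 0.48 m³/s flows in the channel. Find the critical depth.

At critical depth, Q² T / (g A³) = 1, i.e. A³/T = Q²/g = 0.48²/9.81 = 0.02349.
Trying y = 0.435 m: A³/T = 0.05063 — too large.
Trying y = 0.254 m: A³/T = 0.006218 — too small.
Trying y = 0.357 m: A³/T = 0.02352 — close enough.

y_c = 0.357 m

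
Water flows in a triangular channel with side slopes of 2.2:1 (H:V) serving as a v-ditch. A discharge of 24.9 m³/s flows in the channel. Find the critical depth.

y_c = 1.92 m

At critical depth, Q² T / (g A³) = 1, i.e. A³/T = Q²/g = 24.9²/9.81 = 63.2.
At y = 2.13 m: A³/T = 106.1 — too large.
At y = 1.92 m: A³/T = 63.14 — close enough.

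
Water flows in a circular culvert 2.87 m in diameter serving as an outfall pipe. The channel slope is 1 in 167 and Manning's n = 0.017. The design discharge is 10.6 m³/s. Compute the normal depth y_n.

Manning's equation rearranged: A R^(2/3) = nQ / (1·√S) = 0.017 × 10.6 / (√0.005988) = 2.329.
Trying y = 1.12 m: A R^(2/3) = 1.67 — too small.
Trying y = 1.65 m: A R^(2/3) = 3.26 — too large.
Trying y = 1.35 m: A R^(2/3) = 2.334 — ≈ 2.329.

y_n = 1.35 m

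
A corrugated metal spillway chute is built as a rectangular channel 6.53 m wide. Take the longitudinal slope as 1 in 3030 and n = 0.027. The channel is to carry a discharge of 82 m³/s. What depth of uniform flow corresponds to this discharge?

Manning's equation rearranged: A R^(2/3) = nQ / (1·√S) = 0.027 × 82 / (√0.00033) = 121.9.
Try y = 7.64 m: A R^(2/3) = 86.61 — too small.
Try y = 12.4 m: A R^(2/3) = 152.5 — too large.
Try y = 10.2 m: A R^(2/3) = 121.8 — matches.

y_n = 10.2 m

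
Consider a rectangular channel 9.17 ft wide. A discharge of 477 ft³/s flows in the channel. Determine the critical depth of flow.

For a rectangular channel, critical depth y_c = (q²/g)^(1/3) where q = Q/b = 477/9.17 = 52.02 ft²/s.
So y_c = (52.02²/32.2)^(1/3) = 4.38 ft.

y_c = 4.38 ft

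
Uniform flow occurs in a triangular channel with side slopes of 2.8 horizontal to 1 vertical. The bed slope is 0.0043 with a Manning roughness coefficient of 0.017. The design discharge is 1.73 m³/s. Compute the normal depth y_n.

Manning's equation rearranged: A R^(2/3) = nQ / (1·√S) = 0.017 × 1.73 / (√0.0043) = 0.4485.
Trying y = 0.758 m: A R^(2/3) = 0.8095 — high.
Trying y = 0.476 m: A R^(2/3) = 0.2341 — low.
Trying y = 0.607 m: A R^(2/3) = 0.4476 — ≈ 0.4485.

y_n = 0.607 m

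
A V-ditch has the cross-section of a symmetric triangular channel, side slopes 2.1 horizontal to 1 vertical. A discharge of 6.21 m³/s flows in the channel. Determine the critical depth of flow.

At critical depth, Q² T / (g A³) = 1, i.e. A³/T = Q²/g = 6.21²/9.81 = 3.931.
At y = 1.23 m: A³/T = 6.208 — high.
At y = 0.948 m: A³/T = 1.688 — low.
At y = 1.12 m: A³/T = 3.886 — matches.

y_c = 1.12 m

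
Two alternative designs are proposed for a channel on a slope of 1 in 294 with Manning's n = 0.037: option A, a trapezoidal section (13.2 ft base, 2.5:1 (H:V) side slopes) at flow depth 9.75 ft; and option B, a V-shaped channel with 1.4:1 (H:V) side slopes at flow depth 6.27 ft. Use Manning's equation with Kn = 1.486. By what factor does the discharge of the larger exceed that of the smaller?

Channel A: With bottom width b = 13.2 ft and side slope z = 2.5: A = (b + zy)y = (13.2 + 2.5×9.75)×9.75 = 366.4 ft²; P = b + 2y√(1+z²) = 13.2 + 2×9.75×2.693 = 65.71 ft. Hydraulic radius R = A/P = 366.4/65.71 = 5.576 ft. Q_A = (1.486/0.037)·366.4·5.576^(2/3)·√0.003401 = 2698 ft³/s.
Channel B: For a triangular section with side slope z = 1.4: A = zy² = 1.4×6.27² = 55.04 ft²; P = 2y√(1+z²) = 2×6.27×1.72 = 21.57 ft. Hydraulic radius R = A/P = 55.04/21.57 = 2.551 ft. Q_B = (1.486/0.037)·55.04·2.551^(2/3)·√0.003401 = 240.7 ft³/s.
The larger discharge is 2698 ft³/s and the smaller is 240.7 ft³/s; the ratio is 11.2.

11.2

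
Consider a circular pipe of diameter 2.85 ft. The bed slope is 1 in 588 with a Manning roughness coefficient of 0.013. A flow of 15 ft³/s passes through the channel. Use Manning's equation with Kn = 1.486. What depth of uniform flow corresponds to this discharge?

y_n = 1.63 ft

Manning's equation rearranged: A R^(2/3) = nQ / (1.486·√S) = 0.013 × 15 / (1.486 × √0.001701) = 3.182.
At y = 1.8 ft: A R^(2/3) = 3.692 — over.
At y = 1.63 ft: A R^(2/3) = 3.173 — close enough.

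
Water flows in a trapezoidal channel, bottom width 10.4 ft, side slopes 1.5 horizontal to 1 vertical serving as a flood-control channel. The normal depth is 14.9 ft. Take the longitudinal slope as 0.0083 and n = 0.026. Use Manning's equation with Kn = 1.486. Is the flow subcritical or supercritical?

With bottom width b = 10.4 ft and side slope z = 1.5: A = (b + zy)y = (10.4 + 1.5×14.9)×14.9 = 488 ft²; P = b + 2y√(1+z²) = 10.4 + 2×14.9×1.803 = 64.12 ft.
Hydraulic radius R = A/P = 488/64.12 = 7.61 ft.
V = (1.486/n) R^(2/3) √S = (1.486/0.026) × 7.61^(2/3) × √0.0083 = 20.15 ft/s. Hydraulic depth D_h = A/T = 488/55.1 = 8.856 ft.
Froude number Fr = V/√(g·D_h) = 20.15/√(32.2×8.856) = 1.19, which is greater than 1, so the flow is supercritical.

supercritical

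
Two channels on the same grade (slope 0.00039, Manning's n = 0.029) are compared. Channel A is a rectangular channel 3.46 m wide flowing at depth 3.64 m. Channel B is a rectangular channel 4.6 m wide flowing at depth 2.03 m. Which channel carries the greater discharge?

channel A

Channel A: Flow area A = b·y = 3.46 × 3.64 = 12.59 m². Wetted perimeter P = b + 2y = 3.46 + 2×3.64 = 10.74 m. Hydraulic radius R = A/P = 12.59/10.74 = 1.173 m. Q_A = (1/0.029)·12.59·1.173^(2/3)·√0.00039 = 9.537 m³/s.
Channel B: Flow area A = b·y = 4.6 × 2.03 = 9.338 m². Wetted perimeter P = b + 2y = 4.6 + 2×2.03 = 8.66 m. Hydraulic radius R = A/P = 9.338/8.66 = 1.078 m. Q_B = (1/0.029)·9.338·1.078^(2/3)·√0.00039 = 6.687 m³/s.
Q_A = 9.537 m³/s vs Q_B = 6.687 m³/s, so channel A carries more.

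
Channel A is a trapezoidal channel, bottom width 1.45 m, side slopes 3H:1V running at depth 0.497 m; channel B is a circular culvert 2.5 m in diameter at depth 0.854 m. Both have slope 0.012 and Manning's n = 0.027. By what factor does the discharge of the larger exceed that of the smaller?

1.32

Channel A: With bottom width b = 1.45 m and side slope z = 3: A = (b + zy)y = (1.45 + 3×0.497)×0.497 = 1.462 m²; P = b + 2y√(1+z²) = 1.45 + 2×0.497×3.162 = 4.593 m. Hydraulic radius R = A/P = 1.462/4.593 = 0.3182 m. Q_A = (1/0.027)·1.462·0.3182^(2/3)·√0.012 = 2.764 m³/s.
Channel B: For a circular section of diameter D = 2.5 m at depth y = 0.854 m, the central angle is θ = 2 arccos(1 − 2y/D) = 2.497 rad. Then A = (D²/8)(θ − sin θ) = 1.481 m² and P = Dθ/2 = 3.121 m. Hydraulic radius R = A/P = 1.481/3.121 = 0.4746 m. Q_B = (1/0.027)·1.481·0.4746^(2/3)·√0.012 = 3.656 m³/s.
The larger discharge is 3.656 m³/s and the smaller is 2.764 m³/s; the ratio is 1.32.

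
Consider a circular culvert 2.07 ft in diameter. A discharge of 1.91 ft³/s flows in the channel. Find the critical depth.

y_c = 0.475 ft

At critical depth, Q² T / (g A³) = 1, i.e. A³/T = Q²/g = 1.91²/32.2 = 0.1133.
At y = 0.55 ft: A³/T = 0.2014 — over.
At y = 0.475 ft: A³/T = 0.1137 — matches.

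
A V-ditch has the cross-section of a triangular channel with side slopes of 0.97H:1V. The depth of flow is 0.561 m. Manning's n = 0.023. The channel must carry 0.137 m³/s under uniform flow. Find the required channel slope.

S = 0.00094

For a triangular section with side slope z = 0.97: A = zy² = 0.97×0.561² = 0.3053 m²; P = 2y√(1+z²) = 2×0.561×1.393 = 1.563 m.
Hydraulic radius R = A/P = 0.3053/1.563 = 0.1953 m.
From Manning's equation, S = [nQ / (1 A R^(2/3))]² = [0.023 × 0.137 / (1 × 0.3053 × 0.1953^(2/3))]² = 0.00094.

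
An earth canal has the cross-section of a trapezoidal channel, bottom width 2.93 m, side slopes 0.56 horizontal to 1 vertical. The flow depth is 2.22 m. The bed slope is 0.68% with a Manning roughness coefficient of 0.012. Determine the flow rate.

Q = 70.1 m³/s

With bottom width b = 2.93 m and side slope z = 0.56: A = (b + zy)y = (2.93 + 0.56×2.22)×2.22 = 9.265 m²; P = b + 2y√(1+z²) = 2.93 + 2×2.22×1.146 = 8.019 m.
Hydraulic radius R = A/P = 9.265/8.019 = 1.155 m.
Manning's equation: Q = (1/n) A R^(2/3) S^(1/2) = (1/0.012) × 9.265 × 1.155^(2/3) × 0.0068^(1/2) = 70.1 m³/s.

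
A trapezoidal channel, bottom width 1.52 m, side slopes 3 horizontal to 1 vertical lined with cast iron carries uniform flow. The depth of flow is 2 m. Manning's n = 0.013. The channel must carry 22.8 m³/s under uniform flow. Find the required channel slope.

S = 0.000359

With bottom width b = 1.52 m and side slope z = 3: A = (b + zy)y = (1.52 + 3×2)×2 = 15.04 m²; P = b + 2y√(1+z²) = 1.52 + 2×2×3.162 = 14.17 m.
Hydraulic radius R = A/P = 15.04/14.17 = 1.061 m.
From Manning's equation, S = [nQ / (1 A R^(2/3))]² = [0.013 × 22.8 / (1 × 15.04 × 1.061^(2/3))]² = 0.000359.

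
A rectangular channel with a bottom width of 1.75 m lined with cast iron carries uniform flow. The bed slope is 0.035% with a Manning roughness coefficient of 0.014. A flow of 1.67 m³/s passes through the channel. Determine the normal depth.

y_n = 1.14 m

Manning's equation rearranged: A R^(2/3) = nQ / (1·√S) = 0.014 × 1.67 / (√0.00035) = 1.25.
Try y = 1.43 m: A R^(2/3) = 1.665 — over.
Try y = 0.83 m: A R^(2/3) = 0.8223 — short.
Try y = 1.14 m: A R^(2/3) = 1.248 — close enough.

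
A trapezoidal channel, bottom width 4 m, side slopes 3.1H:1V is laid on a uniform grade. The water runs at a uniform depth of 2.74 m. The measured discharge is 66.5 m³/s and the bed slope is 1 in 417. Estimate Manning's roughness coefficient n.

With bottom width b = 4 m and side slope z = 3.1: A = (b + zy)y = (4 + 3.1×2.74)×2.74 = 34.23 m²; P = b + 2y√(1+z²) = 4 + 2×2.74×3.257 = 21.85 m.
Hydraulic radius R = A/P = 34.23/21.85 = 1.567 m.
Rearranging Manning's equation: n = (1/Q) A R^(2/3) S^(1/2) = (1/66.5) × 34.23 × 1.567^(2/3) × √0.002398 = 0.034.

n = 0.034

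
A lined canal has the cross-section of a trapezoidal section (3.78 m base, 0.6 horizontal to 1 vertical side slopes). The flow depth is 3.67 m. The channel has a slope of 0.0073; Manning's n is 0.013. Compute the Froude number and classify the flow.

supercritical

With bottom width b = 3.78 m and side slope z = 0.6: A = (b + zy)y = (3.78 + 0.6×3.67)×3.67 = 21.95 m²; P = b + 2y√(1+z²) = 3.78 + 2×3.67×1.166 = 12.34 m.
Hydraulic radius R = A/P = 21.95/12.34 = 1.779 m.
V = (1/n) R^(2/3) √S = (1/0.013) × 1.779^(2/3) × √0.0073 = 9.65 m/s. Hydraulic depth D_h = A/T = 21.95/8.184 = 2.683 m.
Froude number Fr = V/√(g·D_h) = 9.65/√(9.81×2.683) = 1.88, which is greater than 1, so the flow is supercritical.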